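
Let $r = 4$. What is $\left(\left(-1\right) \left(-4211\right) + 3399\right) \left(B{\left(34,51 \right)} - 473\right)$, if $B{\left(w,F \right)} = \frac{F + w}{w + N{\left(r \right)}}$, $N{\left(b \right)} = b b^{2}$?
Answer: $- \frac{176053545}{49} \approx -3.5929 \cdot 10^{6}$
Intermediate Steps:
$N{\left(b \right)} = b^{3}$
$B{\left(w,F \right)} = \frac{F + w}{64 + w}$ ($B{\left(w,F \right)} = \frac{F + w}{w + 4^{3}} = \frac{F + w}{w + 64} = \frac{F + w}{64 + w}$)
$\left(\left(-1\right) \left(-4211\right) + 3399\right) \left(B{\left(34,51 \right)} - 473\right) = \left(\left(-1\right) \left(-4211\right) + 3399\right) \left(\frac{51 + 34}{64 + 34} - 473\right) = \left(4211 + 3399\right) \left(\frac{1}{98} \cdot 85 - 473\right) = 7610 \left(\frac{1}{98} \cdot 85 - 473\right) = 7610 \left(\frac{85}{98} - 473\right) = 7610 \left(- \frac{46269}{98}\right) = - \frac{176053545}{49}$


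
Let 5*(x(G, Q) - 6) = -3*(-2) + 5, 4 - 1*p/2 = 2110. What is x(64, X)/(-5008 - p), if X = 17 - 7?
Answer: -41/3980 ≈ -0.010302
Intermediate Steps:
X = 10
p = -4212 (p = 8 - 2*2110 = 8 - 4220 = -4212)
x(G, Q) = 41/5 (x(G, Q) = 6 + (-3*(-2) + 5)/5 = 6 + (6 + 5)/5 = 6 + (⅕)*11 = 6 + 11/5 = 41/5)
x(64, X)/(-5008 - p) = 41/(5*(-5008 - 1*(-4212))) = 41/(5*(-5008 + 4212)) = (41/5)/(-796) = (41/5)*(-1/796) = -41/3980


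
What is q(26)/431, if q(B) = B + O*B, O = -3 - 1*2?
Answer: -104/431 ≈ -0.24130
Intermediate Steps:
O = -5 (O = -3 - 2 = -5)
q(B) = -4*B (q(B) = B - 5*B = -4*B)
q(26)/431 = -4*26/431 = -104*1/431 = -104/431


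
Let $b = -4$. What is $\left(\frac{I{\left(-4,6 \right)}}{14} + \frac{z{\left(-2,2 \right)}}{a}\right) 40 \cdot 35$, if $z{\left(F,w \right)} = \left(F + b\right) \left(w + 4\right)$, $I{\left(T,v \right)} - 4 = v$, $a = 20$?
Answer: $-1520$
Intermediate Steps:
$I{\left(T,v \right)} = 4 + v$
$z{\left(F,w \right)} = \left(-4 + F\right) \left(4 + w\right)$ ($z{\left(F,w \right)} = \left(F - 4\right) \left(w + 4\right) = \left(-4 + F\right) \left(4 + w\right)$)
$\left(\frac{I{\left(-4,6 \right)}}{14} + \frac{z{\left(-2,2 \right)}}{a}\right) 40 \cdot 35 = \left(\frac{4 + 6}{14} + \frac{-16 - 8 + 4 \left(-2\right) - 4}{20}\right) 40 \cdot 35 = \left(10 \cdot \frac{1}{14} + \left(-16 - 8 - 8 - 4\right) \frac{1}{20}\right) 40 \cdot 35 = \left(\frac{5}{7} - \frac{9}{5}\right) 40 \cdot 35 = \left(- \frac{38}{35}\right) 40 \cdot 35 = \left(- \frac{304}{7}\right) 35 = -1520$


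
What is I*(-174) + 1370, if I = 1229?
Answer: -212476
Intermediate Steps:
I*(-174) + 1370 = 1229*(-174) + 1370 = -213846 + 1370 = -212476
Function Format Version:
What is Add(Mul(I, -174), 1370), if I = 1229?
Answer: -212476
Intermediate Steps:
Add(Mul(I, -174), 1370) = Add(Mul(1229, -174), 1370) = Add(-213846, 1370) = -212476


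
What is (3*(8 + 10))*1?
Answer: 54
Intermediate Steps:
(3*(8 + 10))*1 = (3*18)*1 = 54*1 = 54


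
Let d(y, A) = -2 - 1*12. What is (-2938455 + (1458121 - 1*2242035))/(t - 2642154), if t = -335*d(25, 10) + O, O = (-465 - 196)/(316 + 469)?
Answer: 417437095/295772843 ≈ 1.4113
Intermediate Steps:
d(y, A) = -14 (d(y, A) = -2 - 12 = -14)
O = -661/785 ≈ -0.84204
t = 3680989/785 (t = -335*(-14) - 661/785 = 4690 - 661/785 = 3680989/785 ≈ 4689.2)
(-2938455 + (1458121 - 1*2242035))/(t - 2642154) = (-2938455 + (1458121 - 1*2242035))/(3680989/785 - 2642154) = (-2938455 + (1458121 - 2242035))/(-2070409901/785) = (-2938455 - 783914)*(-785/2070409901) = -3722369*(-785/2070409901) = 417437095/295772843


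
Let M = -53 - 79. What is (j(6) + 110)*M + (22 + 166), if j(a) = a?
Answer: -15124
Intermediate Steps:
M = -132
(j(6) + 110)*M + (22 + 166) = (6 + 110)*(-132) + (22 + 166) = 116*(-132) + 188 = -15312 + 188 = -15124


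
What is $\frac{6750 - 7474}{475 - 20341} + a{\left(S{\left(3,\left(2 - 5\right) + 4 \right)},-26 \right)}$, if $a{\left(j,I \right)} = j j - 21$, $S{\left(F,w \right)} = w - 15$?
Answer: $\frac{1738637}{9933} \approx 175.04$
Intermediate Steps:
$S{\left(F,w \right)} = -15 + w$ ($S{\left(F,w \right)} = w - 15 = -15 + w$)
$a{\left(j,I \right)} = -21 + j^{2}$ ($a{\left(j,I \right)} = j^{2} - 21 = -21 + j^{2}$)
$\frac{6750 - 7474}{475 - 20341} + a{\left(S{\left(3,\left(2 - 5\right) + 4 \right)},-26 \right)} = \frac{6750 - 7474}{475 - 20341} - \left(21 - \left(-15 + \left(\left(2 - 5\right) + 4\right)\right)^{2}\right) = - \frac{724}{-19866} - \left(21 - \left(-15 + \left(-3 + 4\right)\right)^{2}\right) = \left(-724\right) \left(- \frac{1}{19866}\right) - \left(21 - \left(-15 + 1\right)^{2}\right) = \frac{362}{9933} - \left(21 - \left(-14\right)^{2}\right) = \frac{362}{9933} + \left(-21 + 196\right) = \frac{362}{9933} + 175 = \frac{1738637}{9933}$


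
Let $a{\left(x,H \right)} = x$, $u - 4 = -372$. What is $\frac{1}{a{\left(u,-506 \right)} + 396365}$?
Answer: $\frac{1}{395997} \approx 2.5253 \cdot 10^{-6}$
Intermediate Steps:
$u = -368$ ($u = 4 - 372 = -368$)
$\frac{1}{a{\left(u,-506 \right)} + 396365} = \frac{1}{-368 + 396365} = \frac{1}{395997}$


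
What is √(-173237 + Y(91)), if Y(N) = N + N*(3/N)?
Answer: 41*I*√103 ≈ 416.1*I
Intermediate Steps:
Y(N) = 3 + N (Y(N) = N + 3 = 3 + N)
√(-173237 + Y(91)) = √(-173237 + (3 + 91)) = √(-173237 + 94) = √(-173143) = 41*I*√103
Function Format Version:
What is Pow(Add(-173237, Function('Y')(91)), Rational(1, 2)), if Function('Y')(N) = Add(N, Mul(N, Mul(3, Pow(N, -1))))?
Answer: Mul(41, I, Pow(103, Rational(1, 2))) ≈ Mul(416.10, I)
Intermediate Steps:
Function('Y')(N) = Add(3, N) (Function('Y')(N) = Add(N, 3) = Add(3, N))
Pow(Add(-173237, Function('Y')(91)), Rational(1, 2)) = Pow(Add(-173237, Add(3, 91)), Rational(1, 2)) = Pow(Add(-173237, 94), Rational(1, 2)) = Pow(-173143, Rational(1, 2)) = Mul(41, I, Pow(103, Rational(1, 2)))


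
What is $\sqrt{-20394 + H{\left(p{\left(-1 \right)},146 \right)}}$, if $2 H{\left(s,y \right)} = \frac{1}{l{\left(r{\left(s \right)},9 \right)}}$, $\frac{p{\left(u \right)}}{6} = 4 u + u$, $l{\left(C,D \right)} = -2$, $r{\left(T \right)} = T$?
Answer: $\frac{29 i \sqrt{97}}{2} \approx 142.81 i$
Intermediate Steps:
$p{\left(u \right)} = 30 u$ ($p{\left(u \right)} = 6 \left(4 u + u\right) = 6 \cdot 5 u = 30 u$)
$H{\left(s,y \right)} = - \frac{1}{4}$ ($H{\left(s,y \right)} = \frac{1}{2 \left(-2\right)} = \frac{1}{2} \left(- \frac{1}{2}\right) = - \frac{1}{4}$)
$\sqrt{-20394 + H{\left(p{\left(-1 \right)},146 \right)}} = \sqrt{-20394 - \frac{1}{4}} = \sqrt{- \frac{81577}{4}} = \frac{29 i \sqrt{97}}{2}$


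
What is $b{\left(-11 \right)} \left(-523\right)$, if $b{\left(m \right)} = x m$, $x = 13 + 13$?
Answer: $149578$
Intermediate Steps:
$x = 26$
$b{\left(m \right)} = 26 m$
$b{\left(-11 \right)} \left(-523\right) = 26 \left(-11\right) \left(-523\right) = \left(-286\right) \left(-523\right) = 149578$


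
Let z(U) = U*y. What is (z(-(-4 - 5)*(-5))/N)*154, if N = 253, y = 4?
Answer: -2520/23 ≈ -109.57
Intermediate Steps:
z(U) = 4*U (z(U) = U*4 = 4*U)
(z(-(-4 - 5)*(-5))/N)*154 = ((4*(-(-4 - 5)*(-5)))/253)*154 = ((4*(-(-9)*(-5)))*(1/253))*154 = ((4*(-1*45))*(1/253))*154 = ((4*(-45))*(1/253))*154 = -180*1/253*154 = -180/253*154 = -2520/23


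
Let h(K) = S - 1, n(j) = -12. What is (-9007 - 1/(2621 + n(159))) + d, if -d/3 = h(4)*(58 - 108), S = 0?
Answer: -23890614/2609 ≈ -9157.0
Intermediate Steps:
h(K) = -1 (h(K) = 0 - 1 = -1)
d = -150 (d = -(-3)*(58 - 108) = -(-3)*(-50) = -3*50 = -150)
(-9007 - 1/(2621 + n(159))) + d = (-9007 - 1/(2621 - 12)) - 150 = (-9007 - 1/2609) - 150 = -23499264/2609 - 150 = -23890614/2609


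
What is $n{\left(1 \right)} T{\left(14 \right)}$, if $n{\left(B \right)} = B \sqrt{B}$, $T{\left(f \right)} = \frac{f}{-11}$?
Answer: $- \frac{14}{11} \approx -1.2727$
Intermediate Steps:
$T{\left(f \right)} = - \frac{f}{11}$ ($T{\left(f \right)} = f \left(- \frac{1}{11}\right) = - \frac{f}{11}$)
$n{\left(B \right)} = B^{\frac{3}{2}}$
$n{\left(1 \right)} T{\left(14 \right)} = 1^{\frac{3}{2}} \left(\left(- \frac{1}{11}\right) 14\right) = 1 \left(- \frac{14}{11}\right) = - \frac{14}{11}$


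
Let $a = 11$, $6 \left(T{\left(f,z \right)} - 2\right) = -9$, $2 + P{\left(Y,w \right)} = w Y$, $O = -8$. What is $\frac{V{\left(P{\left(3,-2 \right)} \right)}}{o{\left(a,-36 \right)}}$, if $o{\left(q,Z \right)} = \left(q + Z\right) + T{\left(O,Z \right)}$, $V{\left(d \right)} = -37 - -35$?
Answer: $\frac{4}{49} \approx 0.081633$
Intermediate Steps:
$P{\left(Y,w \right)} = -2 + Y w$ ($P{\left(Y,w \right)} = -2 + w Y = -2 + Y w$)
$T{\left(f,z \right)} = \frac{1}{2}$ ($T{\left(f,z \right)} = 2 + \frac{1}{6} \left(-9\right) = 2 - \frac{3}{2} = \frac{1}{2}$)
$V{\left(d \right)} = -2$ ($V{\left(d \right)} = -37 + 35 = -2$)
$o{\left(q,Z \right)} = \frac{1}{2} + Z + q$ ($o{\left(q,Z \right)} = \left(q + Z\right) + \frac{1}{2} = \left(Z + q\right) + \frac{1}{2} = \frac{1}{2} + Z + q$)
$\frac{V{\left(P{\left(3,-2 \right)} \right)}}{o{\left(a,-36 \right)}} = - \frac{2}{\frac{1}{2} - 36 + 11} = - \frac{2}{- \frac{49}{2}} = \left(-2\right) \left(- \frac{2}{49}\right) = \frac{4}{49}$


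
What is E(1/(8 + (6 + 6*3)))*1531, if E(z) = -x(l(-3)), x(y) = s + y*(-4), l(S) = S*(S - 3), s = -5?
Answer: 117887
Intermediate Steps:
l(S) = S*(-3 + S)
x(y) = -5 - 4*y (x(y) = -5 + y*(-4) = -5 - 4*y)
E(z) = 77 (E(z) = -(-5 - (-12)*(-3 - 3)) = -(-5 - (-12)*(-6)) = -(-5 - 4*18) = -(-5 - 72) = -1*(-77) = 77)
E(1/(8 + (6 + 6*3)))*1531 = 77*1531 = 117887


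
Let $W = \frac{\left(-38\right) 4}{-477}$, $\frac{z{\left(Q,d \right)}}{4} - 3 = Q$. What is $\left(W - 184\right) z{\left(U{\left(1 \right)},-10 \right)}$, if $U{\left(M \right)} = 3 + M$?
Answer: $- \frac{2453248}{477} \approx -5143.1$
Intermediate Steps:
$z{\left(Q,d \right)} = 12 + 4 Q$
$W = \frac{152}{477}$ ($W = \left(-152\right) \left(- \frac{1}{477}\right) = \frac{152}{477} \approx 0.31866$)
$\left(W - 184\right) z{\left(U{\left(1 \right)},-10 \right)} = \left(\frac{152}{477} - 184\right) \left(12 + 4 \left(3 + 1\right)\right) = - \frac{87616 \left(12 + 4 \cdot 4\right)}{477} = - \frac{87616 \left(12 + 16\right)}{477} = \left(- \frac{87616}{477}\right) 28 = - \frac{2453248}{477}$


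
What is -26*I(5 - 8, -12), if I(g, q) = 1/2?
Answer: -13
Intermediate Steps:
I(g, q) = ½ (I(g, q) = 1*(½) = ½)
-26*I(5 - 8, -12) = -26*½ = -13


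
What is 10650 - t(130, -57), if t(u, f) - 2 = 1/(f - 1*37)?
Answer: 1000913/94 ≈ 10648.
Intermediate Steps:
t(u, f) = 2 + 1/(-37 + f) (t(u, f) = 2 + 1/(f - 1*37) = 2 + 1/(f - 37) = 2 + 1/(-37 + f))
10650 - t(130, -57) = 10650 - (-73 + 2*(-57))/(-37 - 57) = 10650 - (-73 - 114)/(-94) = 10650 - (-1)*(-187)/94 = 10650 - 1*187/94 = 10650 - 187/94 = 1000913/94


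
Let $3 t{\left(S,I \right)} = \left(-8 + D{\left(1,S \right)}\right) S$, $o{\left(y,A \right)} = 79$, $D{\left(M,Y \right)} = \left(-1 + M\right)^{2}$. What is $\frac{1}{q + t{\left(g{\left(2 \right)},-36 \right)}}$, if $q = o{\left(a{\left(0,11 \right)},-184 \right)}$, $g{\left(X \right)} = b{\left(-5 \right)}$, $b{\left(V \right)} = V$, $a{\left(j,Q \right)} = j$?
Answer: $\frac{3}{277} \approx 0.01083$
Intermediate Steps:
$g{\left(X \right)} = -5$
$t{\left(S,I \right)} = - \frac{8 S}{3}$ ($t{\left(S,I \right)} = \frac{\left(-8 + \left(-1 + 1\right)^{2}\right) S}{3} = \frac{\left(-8 + 0^{2}\right) S}{3} = \frac{\left(-8 + 0\right) S}{3} = \frac{\left(-8\right) S}{3} = - \frac{8 S}{3}$)
$q = 79$
$\frac{1}{q + t{\left(g{\left(2 \right)},-36 \right)}} = \frac{1}{79 - - \frac{40}{3}} = \frac{1}{79 + \frac{40}{3}} = \frac{1}{\frac{277}{3}} = \frac{3}{277}$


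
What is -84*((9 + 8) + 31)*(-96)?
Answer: 387072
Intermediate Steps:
-84*((9 + 8) + 31)*(-96) = -84*(17 + 31)*(-96) = -84*48*(-96) = -4032*(-96) = 387072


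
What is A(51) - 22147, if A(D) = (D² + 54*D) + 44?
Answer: -16748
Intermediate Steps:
A(D) = 44 + D² + 54*D
A(51) - 22147 = (44 + 51² + 54*51) - 22147 = (44 + 2601 + 2754) - 22147 = 5399 - 22147 = -16748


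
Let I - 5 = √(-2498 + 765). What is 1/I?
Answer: 5/1758 - I*√1733/1758 ≈ 0.0028441 - 0.02368*I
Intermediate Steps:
I = 5 + I*√1733 (I = 5 + √(-2498 + 765) = 5 + √(-1733) = 5 + I*√1733 ≈ 5.0 + 41.629*I)
1/I = 1/(5 + I*√1733)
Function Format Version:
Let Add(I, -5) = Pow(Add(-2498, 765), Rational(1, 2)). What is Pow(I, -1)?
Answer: Add(Rational(5, 1758), Mul(Rational(-1, 1758), I, Pow(1733, Rational(1, 2)))) ≈ Add(0.0028441, Mul(-0.023680, I))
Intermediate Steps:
I = Add(5, Mul(I, Pow(1733, Rational(1, 2)))) (I = Add(5, Pow(Add(-2498, 765), Rational(1, 2))) = Add(5, Pow(-1733, Rational(1, 2))) = Add(5, Mul(I, Pow(1733, Rational(1, 2)))) ≈ Add(5.0000, Mul(41.629, I)))
Pow(I, -1) = Pow(Add(5, Mul(I, Pow(1733, Rational(1, 2)))), -1)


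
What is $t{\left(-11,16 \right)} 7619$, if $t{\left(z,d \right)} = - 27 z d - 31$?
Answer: $35969299$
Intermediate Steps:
$t{\left(z,d \right)} = -31 - 27 d z$ ($t{\left(z,d \right)} = - 27 d z - 31 = -31 - 27 d z$)
$t{\left(-11,16 \right)} 7619 = \left(-31 - 432 \left(-11\right)\right) 7619 = \left(-31 + 4752\right) 7619 = 4721 \cdot 7619 = 35969299$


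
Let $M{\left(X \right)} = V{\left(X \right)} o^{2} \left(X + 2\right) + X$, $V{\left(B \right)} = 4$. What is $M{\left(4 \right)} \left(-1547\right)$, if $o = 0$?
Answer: $-6188$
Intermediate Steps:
$M{\left(X \right)} = X$ ($M{\left(X \right)} = 4 \cdot 0^{2} \left(X + 2\right) + X = 4 \cdot 0 \left(2 + X\right) + X = 4 \cdot 0 + X = 0 + X = X$)
$M{\left(4 \right)} \left(-1547\right) = 4 \left(-1547\right) = -6188$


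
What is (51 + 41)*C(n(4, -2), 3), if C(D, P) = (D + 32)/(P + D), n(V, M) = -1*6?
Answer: -2392/3 ≈ -797.33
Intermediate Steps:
n(V, M) = -6
C(D, P) = (32 + D)/(D + P)
(51 + 41)*C(n(4, -2), 3) = (51 + 41)*((32 - 6)/(-6 + 3)) = 92*(26/(-3)) = 92*(-⅓*26) = 92*(-26/3) = -2392/3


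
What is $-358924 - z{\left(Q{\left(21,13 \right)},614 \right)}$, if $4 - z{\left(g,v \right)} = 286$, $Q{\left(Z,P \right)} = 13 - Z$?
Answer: $-358642$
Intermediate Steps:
$z{\left(g,v \right)} = -282$ ($z{\left(g,v \right)} = 4 - 286 = -282$)
$-358924 - z{\left(Q{\left(21,13 \right)},614 \right)} = -358924 - -282 = -358924 + 282 = -358642$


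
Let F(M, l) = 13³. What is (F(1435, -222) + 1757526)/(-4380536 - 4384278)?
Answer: -92617/461306 ≈ -0.20077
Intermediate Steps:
F(M, l) = 2197
(F(1435, -222) + 1757526)/(-4380536 - 4384278) = (2197 + 1757526)/(-4380536 - 4384278) = 1759723/(-8764814) = 1759723*(-1/8764814) = -92617/461306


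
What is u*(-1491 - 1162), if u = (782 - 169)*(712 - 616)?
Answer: -156123744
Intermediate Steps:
u = 58848 (u = 613*96 = 58848)
u*(-1491 - 1162) = 58848*(-1491 - 1162) = 58848*(-2653) = -156123744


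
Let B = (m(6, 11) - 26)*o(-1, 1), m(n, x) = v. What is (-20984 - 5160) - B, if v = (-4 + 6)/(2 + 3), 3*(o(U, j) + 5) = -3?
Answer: -131488/5 ≈ -26298.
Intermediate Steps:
o(U, j) = -6 (o(U, j) = -5 + (1/3)*(-3) = -5 - 1 = -6)
v = 2/5 ≈ 0.40000
m(n, x) = 2/5
B = 768/5 (B = (2/5 - 26)*(-6) = -128/5*(-6) = 768/5 ≈ 153.60)
(-20984 - 5160) - B = (-20984 - 5160) - 1*768/5 = -26144 - 768/5 = -131488/5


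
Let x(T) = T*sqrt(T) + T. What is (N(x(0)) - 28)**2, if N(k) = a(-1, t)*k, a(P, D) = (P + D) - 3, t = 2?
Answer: 784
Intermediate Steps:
a(P, D) = -3 + D + P (a(P, D) = (D + P) - 3 = -3 + D + P)
x(T) = T + T**(3/2) (x(T) = T**(3/2) + T = T + T**(3/2))
N(k) = -2*k (N(k) = (-3 + 2 - 1)*k = -2*k)
(N(x(0)) - 28)**2 = (-2*(0 + 0**(3/2)) - 28)**2 = (-2*(0 + 0) - 28)**2 = (-2*0 - 28)**2 = (0 - 28)**2 = (-28)**2 = 784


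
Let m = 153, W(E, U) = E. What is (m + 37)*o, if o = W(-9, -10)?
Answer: -1710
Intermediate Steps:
o = -9
(m + 37)*o = (153 + 37)*(-9) = 190*(-9) = -1710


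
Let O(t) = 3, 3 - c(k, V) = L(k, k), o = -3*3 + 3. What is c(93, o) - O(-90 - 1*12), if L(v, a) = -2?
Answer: 2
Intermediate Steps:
o = -6 (o = -9 + 3 = -6)
c(k, V) = 5 (c(k, V) = 3 - 1*(-2) = 3 + 2 = 5)
c(93, o) - O(-90 - 1*12) = 5 - 1*3 = 5 - 3 = 2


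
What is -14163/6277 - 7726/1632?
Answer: -35805059/5122032 ≈ -6.9904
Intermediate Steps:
-14163/6277 - 7726/1632 = -14163*1/6277 - 7726*1/1632 = -14163/6277 - 3863/816 = -35805059/5122032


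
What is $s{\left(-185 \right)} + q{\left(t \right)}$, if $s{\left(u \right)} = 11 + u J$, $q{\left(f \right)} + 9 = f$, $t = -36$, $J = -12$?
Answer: $2186$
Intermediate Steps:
$q{\left(f \right)} = -9 + f$
$s{\left(u \right)} = 11 - 12 u$ ($s{\left(u \right)} = 11 + u \left(-12\right) = 11 - 12 u$)
$s{\left(-185 \right)} + q{\left(t \right)} = \left(11 - -2220\right) - 45 = \left(11 + 2220\right) - 45 = 2231 - 45 = 2186$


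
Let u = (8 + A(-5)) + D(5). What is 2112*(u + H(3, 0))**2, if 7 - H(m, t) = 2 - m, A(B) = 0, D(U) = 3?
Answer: 762432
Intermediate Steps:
H(m, t) = 5 + m (H(m, t) = 7 - (2 - m) = 7 + (-2 + m) = 5 + m)
u = 11 (u = (8 + 0) + 3 = 8 + 3 = 11)
2112*(u + H(3, 0))**2 = 2112*(11 + (5 + 3))**2 = 2112*(11 + 8)**2 = 2112*19**2 = 2112*361 = 762432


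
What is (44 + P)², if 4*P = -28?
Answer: 1369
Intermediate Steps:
P = -7 (P = (¼)*(-28) = -7)
(44 + P)² = (44 - 7)² = 37² = 1369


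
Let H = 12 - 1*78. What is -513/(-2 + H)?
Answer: 513/68 ≈ 7.5441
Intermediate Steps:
H = -66 (H = 12 - 78 = -66)
-513/(-2 + H) = -513/(-2 - 66) = -513/(-68) = -513*(-1/68) = 513/68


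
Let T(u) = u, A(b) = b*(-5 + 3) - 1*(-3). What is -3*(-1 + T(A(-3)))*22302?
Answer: -535248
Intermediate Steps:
A(b) = 3 - 2*b (A(b) = b*(-2) + 3 = -2*b + 3 = 3 - 2*b)
-3*(-1 + T(A(-3)))*22302 = -3*(-1 + (3 - 2*(-3)))*22302 = -3*(-1 + (3 + 6))*22302 = -3*(-1 + 9)*22302 = -3*8*22302 = -24*22302 = -535248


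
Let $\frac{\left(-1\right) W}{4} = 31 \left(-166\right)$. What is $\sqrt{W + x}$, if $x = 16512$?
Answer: $2 \sqrt{9274} \approx 192.6$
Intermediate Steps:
$W = 20584$ ($W = - 4 \cdot 31 \left(-166\right) = \left(-4\right) \left(-5146\right) = 20584$)
$\sqrt{W + x} = \sqrt{20584 + 16512} = \sqrt{37096} = 2 \sqrt{9274}$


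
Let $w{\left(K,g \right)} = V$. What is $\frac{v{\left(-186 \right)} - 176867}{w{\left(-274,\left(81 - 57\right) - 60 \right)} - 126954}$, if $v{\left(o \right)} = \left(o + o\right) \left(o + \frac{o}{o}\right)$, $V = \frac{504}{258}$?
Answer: $\frac{4646021}{5458938} \approx 0.85108$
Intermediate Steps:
$V = \frac{84}{43}$ ($V = 504 \cdot \frac{1}{258} = \frac{84}{43} \approx 1.9535$)
$v{\left(o \right)} = 2 o \left(1 + o\right)$ ($v{\left(o \right)} = 2 o \left(o + 1\right) = 2 o \left(1 + o\right)$)
$w{\left(K,g \right)} = \frac{84}{43}$
$\frac{v{\left(-186 \right)} - 176867}{w{\left(-274,\left(81 - 57\right) - 60 \right)} - 126954} = \frac{2 \left(-186\right) \left(1 - 186\right) - 176867}{\frac{84}{43} - 126954} = \frac{2 \left(-186\right) \left(-185\right) - 176867}{- \frac{5458938}{43}} = \left(68820 - 176867\right) \left(- \frac{43}{5458938}\right) = \left(-108047\right) \left(- \frac{43}{5458938}\right) = \frac{4646021}{5458938}$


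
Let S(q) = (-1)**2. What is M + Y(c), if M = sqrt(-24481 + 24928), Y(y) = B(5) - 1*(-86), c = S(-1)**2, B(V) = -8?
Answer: 78 + sqrt(447) ≈ 99.142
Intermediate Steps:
S(q) = 1
c = 1 (c = 1**2 = 1)
Y(y) = 78 (Y(y) = -8 - 1*(-86) = -8 + 86 = 78)
M = sqrt(447) ≈ 21.142
M + Y(c) = sqrt(447) + 78 = 78 + sqrt(447)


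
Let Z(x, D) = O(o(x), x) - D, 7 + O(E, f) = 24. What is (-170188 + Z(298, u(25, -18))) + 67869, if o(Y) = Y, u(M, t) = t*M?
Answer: -101852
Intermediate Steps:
u(M, t) = M*t
O(E, f) = 17 (O(E, f) = -7 + 24 = 17)
Z(x, D) = 17 - D
(-170188 + Z(298, u(25, -18))) + 67869 = (-170188 + (17 - 25*(-18))) + 67869 = (-170188 + (17 - 1*(-450))) + 67869 = (-170188 + (17 + 450)) + 67869 = (-170188 + 467) + 67869 = -169721 + 67869 = -101852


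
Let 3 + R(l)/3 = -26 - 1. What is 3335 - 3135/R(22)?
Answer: 20219/6 ≈ 3369.8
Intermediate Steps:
R(l) = -90 (R(l) = -9 + 3*(-26 - 1) = -9 + 3*(-27) = -9 - 81 = -90)
3335 - 3135/R(22) = 3335 - 3135/(-90) = 3335 - 3135*(-1/90) = 3335 + 209/6 = 20219/6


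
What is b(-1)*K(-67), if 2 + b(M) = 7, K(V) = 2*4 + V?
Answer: -295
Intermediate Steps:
K(V) = 8 + V
b(M) = 5 (b(M) = -2 + 7 = 5)
b(-1)*K(-67) = 5*(8 - 67) = 5*(-59) = -295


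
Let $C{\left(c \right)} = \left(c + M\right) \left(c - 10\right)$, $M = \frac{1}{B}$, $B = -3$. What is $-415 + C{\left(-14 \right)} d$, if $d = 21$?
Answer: $6809$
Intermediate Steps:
$M = - \frac{1}{3}$ ($M = \frac{1}{-3} = - \frac{1}{3} \approx -0.33333$)
$C{\left(c \right)} = \left(-10 + c\right) \left(- \frac{1}{3} + c\right)$ ($C{\left(c \right)} = \left(c - \frac{1}{3}\right) \left(c - 10\right) = \left(- \frac{1}{3} + c\right) \left(-10 + c\right) = \left(-10 + c\right) \left(- \frac{1}{3} + c\right)$)
$-415 + C{\left(-14 \right)} d = -415 + \left(\frac{10}{3} + \left(-14\right)^{2} - - \frac{434}{3}\right) 21 = -415 + \left(\frac{10}{3} + 196 + \frac{434}{3}\right) 21 = -415 + 344 \cdot 21 = -415 + 7224 = 6809$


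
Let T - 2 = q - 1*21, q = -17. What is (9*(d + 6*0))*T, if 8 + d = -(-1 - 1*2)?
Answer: 1620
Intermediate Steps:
d = -5 (d = -8 - (-1 - 1*2) = -8 - (-1 - 2) = -8 - 1*(-3) = -8 + 3 = -5)
T = -36 (T = 2 + (-17 - 1*21) = 2 + (-17 - 21) = 2 - 38 = -36)
(9*(d + 6*0))*T = (9*(-5 + 6*0))*(-36) = (9*(-5 + 0))*(-36) = (9*(-5))*(-36) = -45*(-36) = 1620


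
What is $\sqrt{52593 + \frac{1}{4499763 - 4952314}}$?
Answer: $\frac{\sqrt{10771173022506842}}{452551} \approx 229.33$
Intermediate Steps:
$\sqrt{52593 + \frac{1}{4499763 - 4952314}} = \sqrt{52593 + \frac{1}{-452551}} = \sqrt{52593 - \frac{1}{452551}} = \sqrt{\frac{23801014742}{452551}} = \frac{\sqrt{10771173022506842}}{452551}$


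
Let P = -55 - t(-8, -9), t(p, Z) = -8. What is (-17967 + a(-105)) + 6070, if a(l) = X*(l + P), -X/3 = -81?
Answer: -48833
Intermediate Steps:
X = 243 (X = -3*(-81) = 243)
P = -47 (P = -55 - 1*(-8) = -55 + 8 = -47)
a(l) = -11421 + 243*l (a(l) = 243*(l - 47) = 243*(-47 + l) = -11421 + 243*l)
(-17967 + a(-105)) + 6070 = (-17967 + (-11421 + 243*(-105))) + 6070 = (-17967 + (-11421 - 25515)) + 6070 = (-17967 - 36936) + 6070 = -54903 + 6070 = -48833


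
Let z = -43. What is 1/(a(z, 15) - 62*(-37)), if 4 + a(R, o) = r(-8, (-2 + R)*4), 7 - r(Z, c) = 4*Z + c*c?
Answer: -1/30071 ≈ -3.3255e-5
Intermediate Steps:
r(Z, c) = 7 - c² - 4*Z (r(Z, c) = 7 - (4*Z + c*c) = 7 - (4*Z + c²) = 7 - (c² + 4*Z) = 7 + (-c² - 4*Z) = 7 - c² - 4*Z)
a(R, o) = 35 - (-8 + 4*R)² (a(R, o) = -4 + (7 - ((-2 + R)*4)² - 4*(-8)) = -4 + (7 - (-8 + 4*R)² + 32) = -4 + (39 - (-8 + 4*R)²) = 35 - (-8 + 4*R)²)
1/(a(z, 15) - 62*(-37)) = 1/((35 - 16*(-2 - 43)²) - 62*(-37)) = 1/((35 - 16*(-45)²) + 2294) = 1/((35 - 16*2025) + 2294) = 1/((35 - 32400) + 2294) = 1/(-32365 + 2294) = 1/(-30071) = -1/30071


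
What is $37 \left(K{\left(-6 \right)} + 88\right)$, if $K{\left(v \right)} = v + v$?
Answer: $2812$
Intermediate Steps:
$K{\left(v \right)} = 2 v$
$37 \left(K{\left(-6 \right)} + 88\right) = 37 \left(2 \left(-6\right) + 88\right) = 37 \left(-12 + 88\right) = 37 \cdot 76 = 2812$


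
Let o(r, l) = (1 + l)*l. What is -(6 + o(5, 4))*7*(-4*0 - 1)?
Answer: 182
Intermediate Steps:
o(r, l) = l*(1 + l)
-(6 + o(5, 4))*7*(-4*0 - 1) = -(6 + 4*(1 + 4))*7*(-4*0 - 1) = -(6 + 4*5)*7*(0 - 1) = -(6 + 20)*7*(-1) = -26*7*(-1) = -182*(-1) = -1*(-182) = 182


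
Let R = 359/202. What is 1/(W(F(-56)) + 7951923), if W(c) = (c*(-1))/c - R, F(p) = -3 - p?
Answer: 202/1606287885 ≈ 1.2576e-7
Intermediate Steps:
R = 359/202 (R = 359*(1/202) = 359/202 ≈ 1.7772)
W(c) = -561/202 (W(c) = (c*(-1))/c - 1*359/202 = (-c)/c - 359/202 = -1 - 359/202 = -561/202)
1/(W(F(-56)) + 7951923) = 1/(-561/202 + 7951923) = 1/(1606287885/202) = 202/1606287885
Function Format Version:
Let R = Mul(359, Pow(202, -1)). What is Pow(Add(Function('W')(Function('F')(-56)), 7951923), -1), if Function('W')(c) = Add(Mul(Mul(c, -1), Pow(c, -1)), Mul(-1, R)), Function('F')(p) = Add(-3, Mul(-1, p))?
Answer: Rational(202, 1606287885) ≈ 1.2576e-7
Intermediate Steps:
R = Rational(359, 202) (R = Mul(359, Rational(1, 202)) = Rational(359, 202) ≈ 1.7772)
Function('W')(c) = Rational(-561, 202) (Function('W')(c) = Add(Mul(Mul(c, -1), Pow(c, -1)), Mul(-1, Rational(359, 202))) = Add(Mul(Mul(-1, c), Pow(c, -1)), Rational(-359, 202)) = Add(-1, Rational(-359, 202)) = Rational(-561, 202))
Pow(Add(Function('W')(Function('F')(-56)), 7951923), -1) = Pow(Add(Rational(-561, 202), 7951923), -1) = Pow(Rational(1606287885, 202), -1) = Rational(202, 1606287885)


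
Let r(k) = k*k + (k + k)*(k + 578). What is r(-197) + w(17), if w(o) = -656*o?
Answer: -122457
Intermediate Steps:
r(k) = k² + 2*k*(578 + k) (r(k) = k² + (2*k)*(578 + k) = k² + 2*k*(578 + k))
r(-197) + w(17) = -197*(1156 + 3*(-197)) - 656*17 = -197*(1156 - 591) - 11152 = -197*565 - 11152 = -111305 - 11152 = -122457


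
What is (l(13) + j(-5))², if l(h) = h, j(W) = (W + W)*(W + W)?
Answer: 12769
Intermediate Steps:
j(W) = 4*W² (j(W) = (2*W)*(2*W) = 4*W²)
(l(13) + j(-5))² = (13 + 4*(-5)²)² = (13 + 4*25)² = (13 + 100)² = 113² = 12769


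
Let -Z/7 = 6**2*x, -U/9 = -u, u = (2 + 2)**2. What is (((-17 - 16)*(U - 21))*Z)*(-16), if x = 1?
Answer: -16365888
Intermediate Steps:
u = 16 (u = 4**2 = 16)
U = 144 (U = -(-9)*16 = -9*(-16) = 144)
Z = -252 (Z = -7*6**2 = -252 ≈ -252.00)
(((-17 - 16)*(U - 21))*Z)*(-16) = (((-17 - 16)*(144 - 21))*(-252))*(-16) = (-33*123*(-252))*(-16) = -4059*(-252)*(-16) = 1022868*(-16) = -16365888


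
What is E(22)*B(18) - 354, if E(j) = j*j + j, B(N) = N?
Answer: 8754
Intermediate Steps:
E(j) = j + j² (E(j) = j² + j = j + j²)
E(22)*B(18) - 354 = (22*(1 + 22))*18 - 354 = (22*23)*18 - 354 = 506*18 - 354 = 9108 - 354 = 8754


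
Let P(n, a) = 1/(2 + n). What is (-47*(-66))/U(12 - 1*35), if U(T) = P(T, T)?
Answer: -65142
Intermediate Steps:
U(T) = 1/(2 + T)
(-47*(-66))/U(12 - 1*35) = (-47*(-66))/(1/(2 + (12 - 1*35))) = 3102/(1/(2 + (12 - 35))) = 3102/(1/(2 - 23)) = 3102/(1/(-21)) = 3102/(-1/21) = 3102*(-21) = -65142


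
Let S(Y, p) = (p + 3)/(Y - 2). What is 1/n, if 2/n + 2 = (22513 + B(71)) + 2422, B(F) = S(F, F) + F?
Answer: 862675/69 ≈ 12503.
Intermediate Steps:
S(Y, p) = (3 + p)/(-2 + Y)
B(F) = F + (3 + F)/(-2 + F) (B(F) = (3 + F)/(-2 + F) + F = F + (3 + F)/(-2 + F))
n = 69/862675 (n = 2/(-2 + ((22513 + (3 + 71² - 1*71)/(-2 + 71)) + 2422)) = 2/(-2 + ((22513 + (3 + 5041 - 71)/69) + 2422)) = 2/(-2 + ((22513 + (1/69)*4973) + 2422)) = 2/(-2 + ((22513 + 4973/69) + 2422)) = 2/(-2 + (1558370/69 + 2422)) = 2/(-2 + 1725488/69) = 2/(1725350/69) = 2*(69/1725350) = 69/862675 ≈ 7.9984e-5)
1/n = 1/(69/862675) = 862675/69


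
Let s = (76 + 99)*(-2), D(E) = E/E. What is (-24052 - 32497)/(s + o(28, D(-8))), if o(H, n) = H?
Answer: 56549/322 ≈ 175.62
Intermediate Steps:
D(E) = 1
s = -350 (s = 175*(-2) = -350)
(-24052 - 32497)/(s + o(28, D(-8))) = (-24052 - 32497)/(-350 + 28) = -56549/(-322) = -56549*(-1/322) = 56549/322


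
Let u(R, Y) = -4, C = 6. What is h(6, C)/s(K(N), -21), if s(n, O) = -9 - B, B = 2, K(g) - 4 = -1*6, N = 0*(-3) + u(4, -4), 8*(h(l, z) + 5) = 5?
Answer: 35/88 ≈ 0.39773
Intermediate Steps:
h(l, z) = -35/8 (h(l, z) = -5 + (⅛)*5 = -5 + 5/8 = -35/8)
N = -4 (N = 0*(-3) - 4 = 0 - 4 = -4)
K(g) = -2 (K(g) = 4 - 1*6 = 4 - 6 = -2)
s(n, O) = -11 (s(n, O) = -9 - 1*2 = -9 - 2 = -11)
h(6, C)/s(K(N), -21) = -35/8/(-11) = -1/11*(-35/8) = 35/88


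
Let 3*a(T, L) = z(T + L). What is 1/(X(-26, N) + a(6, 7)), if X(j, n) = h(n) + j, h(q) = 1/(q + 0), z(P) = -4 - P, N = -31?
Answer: -93/2948 ≈ -0.031547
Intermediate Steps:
a(T, L) = -4/3 - L/3 - T/3 (a(T, L) = (-4 - (T + L))/3 = (-4 - (L + T))/3 = (-4 + (-L - T))/3 = (-4 - L - T)/3 = -4/3 - L/3 - T/3)
h(q) = 1/q
X(j, n) = j + 1/n (X(j, n) = 1/n + j = j + 1/n)
1/(X(-26, N) + a(6, 7)) = 1/((-26 + 1/(-31)) + (-4/3 - ⅓*7 - ⅓*6)) = 1/((-26 - 1/31) + (-4/3 - 7/3 - 2)) = 1/(-807/31 - 17/3) = 1/(-2948/93) = -93/2948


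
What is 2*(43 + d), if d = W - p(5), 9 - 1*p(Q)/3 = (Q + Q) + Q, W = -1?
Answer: 120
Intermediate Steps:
p(Q) = 27 - 9*Q (p(Q) = 27 - 3*((Q + Q) + Q) = 27 - 3*(2*Q + Q) = 27 - 9*Q)
d = 17 (d = -1 - (27 - 9*5) = -1 - (27 - 45) = -1 - 1*(-18) = -1 + 18 = 17)
2*(43 + d) = 2*(43 + 17) = 2*60 = 120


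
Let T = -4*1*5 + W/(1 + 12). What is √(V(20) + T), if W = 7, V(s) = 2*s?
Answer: √3471/13 ≈ 4.5319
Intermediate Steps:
T = -253/13 (T = -4*1*5 + 7/(1 + 12) = -4*5 + 7/13 = -20 + 7*(1/13) = -20 + 7/13 = -253/13 ≈ -19.462)
√(V(20) + T) = √(2*20 - 253/13) = √(40 - 253/13) = √(267/13) = √3471/13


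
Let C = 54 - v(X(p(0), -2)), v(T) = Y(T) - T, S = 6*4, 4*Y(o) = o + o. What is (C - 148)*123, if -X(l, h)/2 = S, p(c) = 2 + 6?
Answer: -14514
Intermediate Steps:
Y(o) = o/2 (Y(o) = (o + o)/4 = (2*o)/4 = o/2)
p(c) = 8
S = 24
X(l, h) = -48 (X(l, h) = -2*24 = -48)
v(T) = -T/2 (v(T) = T/2 - T = -T/2)
C = 30 (C = 54 - (-1)*(-48)/2 = 54 - 1*24 = 54 - 24 = 30)
(C - 148)*123 = (30 - 148)*123 = -118*123 = -14514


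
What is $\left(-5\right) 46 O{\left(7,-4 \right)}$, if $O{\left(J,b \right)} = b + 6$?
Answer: $-460$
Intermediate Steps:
$O{\left(J,b \right)} = 6 + b$
$\left(-5\right) 46 O{\left(7,-4 \right)} = \left(-5\right) 46 \left(6 - 4\right) = \left(-230\right) 2 = -460$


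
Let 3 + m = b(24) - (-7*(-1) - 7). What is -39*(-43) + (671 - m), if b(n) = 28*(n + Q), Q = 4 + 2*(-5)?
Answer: 1847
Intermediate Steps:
Q = -6 (Q = 4 - 10 = -6)
b(n) = -168 + 28*n (b(n) = 28*(n - 6) = 28*(-6 + n) = -168 + 28*n)
m = 501 (m = -3 + ((-168 + 28*24) - (-7*(-1) - 7)) = -3 + ((-168 + 672) - (7 - 7)) = -3 + (504 - 1*0) = -3 + (504 + 0) = -3 + 504 = 501)
-39*(-43) + (671 - m) = -39*(-43) + (671 - 1*501) = 1677 + (671 - 501) = 1677 + 170 = 1847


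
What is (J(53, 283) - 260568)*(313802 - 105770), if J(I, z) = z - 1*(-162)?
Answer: -54113907936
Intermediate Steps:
J(I, z) = 162 + z (J(I, z) = z + 162 = 162 + z)
(J(53, 283) - 260568)*(313802 - 105770) = ((162 + 283) - 260568)*(313802 - 105770) = (445 - 260568)*208032 = -260123*208032 = -54113907936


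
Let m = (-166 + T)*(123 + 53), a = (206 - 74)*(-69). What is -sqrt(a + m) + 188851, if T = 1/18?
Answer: 188851 - 2*I*sqrt(86207)/3 ≈ 1.8885e+5 - 195.74*I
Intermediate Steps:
a = -9108 (a = 132*(-69) = -9108)
T = 1/18 ≈ 0.055556
m = -262856/9 (m = (-166 + 1/18)*(123 + 53) = -2987/18*176 = -262856/9 ≈ -29206.)
-sqrt(a + m) + 188851 = -sqrt(-9108 - 262856/9) + 188851 = -sqrt(-344828/9) + 188851 = -2*I*sqrt(86207)/3 + 188851 = 188851 - 2*I*sqrt(86207)/3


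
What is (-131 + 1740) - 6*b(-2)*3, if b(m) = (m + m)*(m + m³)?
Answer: 889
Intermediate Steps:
b(m) = 2*m*(m + m³) (b(m) = (2*m)*(m + m³) = 2*m*(m + m³))
(-131 + 1740) - 6*b(-2)*3 = (-131 + 1740) - 12*(-2)²*(1 + (-2)²)*3 = 1609 - 12*4*(1 + 4)*3 = 1609 - 12*4*5*3 = 1609 - 6*40*3 = 1609 - 240*3 = 1609 - 720 = 889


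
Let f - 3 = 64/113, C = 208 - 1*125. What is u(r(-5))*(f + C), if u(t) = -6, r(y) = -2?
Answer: -58692/113 ≈ -519.40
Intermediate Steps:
C = 83 (C = 208 - 125 = 83)
f = 403/113 (f = 3 + 64/113 = 403/113 ≈ 3.5664)
u(r(-5))*(f + C) = -6*(403/113 + 83) = -6*9782/113 = -58692/113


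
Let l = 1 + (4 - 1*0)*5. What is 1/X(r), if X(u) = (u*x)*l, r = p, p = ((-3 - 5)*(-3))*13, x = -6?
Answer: -1/39312 ≈ -2.5438e-5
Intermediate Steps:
l = 21 (l = 1 + (4 + 0)*5 = 1 + 4*5 = 1 + 20 = 21)
p = 312 (p = -8*(-3)*13 = 24*13 = 312)
r = 312
X(u) = -126*u (X(u) = (u*(-6))*21 = -6*u*21 = -126*u)
1/X(r) = 1/(-126*312) = 1/(-39312) = -1/39312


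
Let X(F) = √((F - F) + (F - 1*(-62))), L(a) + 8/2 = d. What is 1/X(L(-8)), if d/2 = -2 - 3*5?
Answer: √6/12 ≈ 0.20412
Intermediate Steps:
d = -34 (d = 2*(-2 - 3*5) = 2*(-2 - 15) = 2*(-17) = -34)
L(a) = -38 (L(a) = -4 - 34 = -38)
X(F) = √(62 + F) (X(F) = √(0 + (F + 62)) = √(0 + (62 + F)) = √(62 + F))
1/X(L(-8)) = 1/(√(62 - 38)) = 1/(√24) = 1/(2*√6) = √6/12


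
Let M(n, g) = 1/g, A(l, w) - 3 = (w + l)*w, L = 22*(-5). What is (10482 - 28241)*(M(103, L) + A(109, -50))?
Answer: 5756952789/110 ≈ 5.2336e+7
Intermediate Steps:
L = -110
A(l, w) = 3 + w*(l + w) (A(l, w) = 3 + (w + l)*w = 3 + (l + w)*w = 3 + w*(l + w))
(10482 - 28241)*(M(103, L) + A(109, -50)) = (10482 - 28241)*(1/(-110) + (3 + (-50)² + 109*(-50))) = -17759*(-1/110 + (3 + 2500 - 5450)) = -17759*(-1/110 - 2947) = -17759*(-324171/110) = 5756952789/110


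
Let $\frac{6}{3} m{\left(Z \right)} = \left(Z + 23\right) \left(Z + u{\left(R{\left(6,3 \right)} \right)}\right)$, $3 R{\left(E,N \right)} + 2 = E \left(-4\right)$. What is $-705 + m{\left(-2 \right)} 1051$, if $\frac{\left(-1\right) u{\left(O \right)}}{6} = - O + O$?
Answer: $-22776$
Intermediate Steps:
$R{\left(E,N \right)} = - \frac{2}{3} - \frac{4 E}{3}$ ($R{\left(E,N \right)} = - \frac{2}{3} + \frac{E \left(-4\right)}{3} = - \frac{2}{3} + \frac{\left(-4\right) E}{3} = - \frac{2}{3} - \frac{4 E}{3}$)
$u{\left(O \right)} = 0$ ($u{\left(O \right)} = - 6 \left(- O + O\right) = \left(-6\right) 0 = 0$)
$m{\left(Z \right)} = \frac{Z \left(23 + Z\right)}{2}$ ($m{\left(Z \right)} = \frac{\left(Z + 23\right) \left(Z + 0\right)}{2} = \frac{\left(23 + Z\right) Z}{2} = \frac{Z \left(23 + Z\right)}{2}$)
$-705 + m{\left(-2 \right)} 1051 = -705 + \frac{1}{2} \left(-2\right) \left(23 - 2\right) 1051 = -705 + \frac{1}{2} \left(-2\right) 21 \cdot 1051 = -705 - 22071 = -22776$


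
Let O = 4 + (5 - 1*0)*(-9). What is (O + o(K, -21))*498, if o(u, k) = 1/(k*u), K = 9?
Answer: -1286500/63 ≈ -20421.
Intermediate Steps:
o(u, k) = 1/(k*u)
O = -41 (O = 4 + (5 + 0)*(-9) = 4 + 5*(-9) = 4 - 45 = -41)
(O + o(K, -21))*498 = (-41 + 1/(-21*9))*498 = (-41 - 1/21*⅑)*498 = (-41 - 1/189)*498 = -7750/189*498 = -1286500/63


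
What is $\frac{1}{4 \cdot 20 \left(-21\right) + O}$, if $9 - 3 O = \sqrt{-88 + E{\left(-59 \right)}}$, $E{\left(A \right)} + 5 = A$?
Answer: $- \frac{15093}{25311113} + \frac{6 i \sqrt{38}}{25311113} \approx -0.0005963 + 1.4613 \cdot 10^{-6} i$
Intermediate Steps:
$E{\left(A \right)} = -5 + A$
$O = 3 - \frac{2 i \sqrt{38}}{3}$ ($O = 3 - \frac{\sqrt{-88 - 64}}{3} = 3 - \frac{\sqrt{-152}}{3} = 3 - \frac{2 i \sqrt{38}}{3} \approx 3.0 - 4.1096 i$)
$\frac{1}{4 \cdot 20 \left(-21\right) + O} = \frac{1}{4 \cdot 20 \left(-21\right) + \left(3 - \frac{2 i \sqrt{38}}{3}\right)} = \frac{1}{80 \left(-21\right) + \left(3 - \frac{2 i \sqrt{38}}{3}\right)} = \frac{1}{-1680 + \left(3 - \frac{2 i \sqrt{38}}{3}\right)} = \frac{1}{-1677 - \frac{2 i \sqrt{38}}{3}}$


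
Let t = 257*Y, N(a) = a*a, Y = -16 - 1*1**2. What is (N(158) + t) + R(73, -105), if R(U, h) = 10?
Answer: 20605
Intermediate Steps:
Y = -17 (Y = -16 - 1*1 = -16 - 1 = -17)
N(a) = a**2
t = -4369 (t = 257*(-17) = -4369)
(N(158) + t) + R(73, -105) = (158**2 - 4369) + 10 = (24964 - 4369) + 10 = 20595 + 10 = 20605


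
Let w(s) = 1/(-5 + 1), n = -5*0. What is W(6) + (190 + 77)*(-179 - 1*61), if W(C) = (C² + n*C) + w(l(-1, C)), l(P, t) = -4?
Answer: -256177/4 ≈ -64044.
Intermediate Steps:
n = 0
w(s) = -¼ (w(s) = 1/(-4) = -¼)
W(C) = -¼ + C² (W(C) = (C² + 0*C) - ¼ = (C² + 0) - ¼ = C² - ¼ = -¼ + C²)
W(6) + (190 + 77)*(-179 - 1*61) = (-¼ + 6²) + (190 + 77)*(-179 - 1*61) = (-¼ + 36) + 267*(-179 - 61) = 143/4 + 267*(-240) = 143/4 - 64080 = -256177/4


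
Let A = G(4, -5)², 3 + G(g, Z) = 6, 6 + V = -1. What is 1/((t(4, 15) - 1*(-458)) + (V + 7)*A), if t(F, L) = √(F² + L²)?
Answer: 458/209523 - √241/209523 ≈ 0.0021118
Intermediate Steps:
V = -7 (V = -6 - 1 = -7)
G(g, Z) = 3 (G(g, Z) = -3 + 6 = 3)
A = 9 (A = 3² = 9)
1/((t(4, 15) - 1*(-458)) + (V + 7)*A) = 1/((√(4² + 15²) - 1*(-458)) + (-7 + 7)*9) = 1/((√(16 + 225) + 458) + 0*9) = 1/((√241 + 458) + 0) = 1/((458 + √241) + 0) = 1/(458 + √241)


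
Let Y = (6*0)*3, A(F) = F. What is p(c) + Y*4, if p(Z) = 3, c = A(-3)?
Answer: 3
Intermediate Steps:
c = -3
Y = 0 (Y = 0*3 = 0)
p(c) + Y*4 = 3 + 0*4 = 3 + 0 = 3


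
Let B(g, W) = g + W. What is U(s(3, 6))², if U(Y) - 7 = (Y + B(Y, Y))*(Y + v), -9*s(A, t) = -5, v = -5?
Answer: 121/729 ≈ 0.16598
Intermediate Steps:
B(g, W) = W + g
s(A, t) = 5/9 (s(A, t) = -⅑*(-5) = 5/9)
U(Y) = 7 + 3*Y*(-5 + Y) (U(Y) = 7 + (Y + (Y + Y))*(Y - 5) = 7 + (Y + 2*Y)*(-5 + Y) = 7 + (3*Y)*(-5 + Y) = 7 + 3*Y*(-5 + Y))
U(s(3, 6))² = (7 - 15*5/9 + 3*(5/9)²)² = (7 - 25/3 + 3*(25/81))² = (7 - 25/3 + 25/27)² = (-11/27)² = 121/729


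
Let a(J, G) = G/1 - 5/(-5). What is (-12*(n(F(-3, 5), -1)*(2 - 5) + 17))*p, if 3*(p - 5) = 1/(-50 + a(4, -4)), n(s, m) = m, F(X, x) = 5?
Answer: -63520/53 ≈ -1198.5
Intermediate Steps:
a(J, G) = 1 + G (a(J, G) = G*1 - 5*(-1/5) = G + 1 = 1 + G)
p = 794/159 (p = 5 + 1/(3*(-50 + (1 - 4))) = 5 + 1/(3*(-50 - 3)) = 5 + (1/3)/(-53) = 5 + (1/3)*(-1/53) = 5 - 1/159 = 794/159 ≈ 4.9937)
(-12*(n(F(-3, 5), -1)*(2 - 5) + 17))*p = -12*(-(2 - 5) + 17)*(794/159) = -12*(-1*(-3) + 17)*(794/159) = -12*(3 + 17)*(794/159) = -12*20*(794/159) = -240*794/159 = -63520/53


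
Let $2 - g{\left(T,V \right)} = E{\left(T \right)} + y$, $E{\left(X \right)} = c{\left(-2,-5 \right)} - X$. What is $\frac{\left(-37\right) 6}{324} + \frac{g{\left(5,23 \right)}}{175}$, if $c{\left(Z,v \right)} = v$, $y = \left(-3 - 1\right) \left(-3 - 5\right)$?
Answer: $- \frac{1511}{1890} \approx -0.79947$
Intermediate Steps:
$y = 32$ ($y = \left(-4\right) \left(-8\right) = 32$)
$E{\left(X \right)} = -5 - X$
$g{\left(T,V \right)} = -25 + T$ ($g{\left(T,V \right)} = 2 - \left(\left(-5 - T\right) + 32\right) = 2 - \left(27 - T\right) = 2 + \left(-27 + T\right) = -25 + T$)
$\frac{\left(-37\right) 6}{324} + \frac{g{\left(5,23 \right)}}{175} = \frac{\left(-37\right) 6}{324} + \frac{-25 + 5}{175} = \left(-222\right) \frac{1}{324} - \frac{4}{35} = - \frac{37}{54} - \frac{4}{35} = - \frac{1511}{1890}$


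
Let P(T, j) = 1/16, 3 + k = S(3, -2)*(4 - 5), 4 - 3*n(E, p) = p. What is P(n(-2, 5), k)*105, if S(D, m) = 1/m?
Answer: 105/16 ≈ 6.5625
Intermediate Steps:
n(E, p) = 4/3 - p/3
k = -5/2 (k = -3 + (4 - 5)/(-2) = -3 - 1/2*(-1) = -3 + 1/2 = -5/2 ≈ -2.5000)
P(T, j) = 1/16
P(n(-2, 5), k)*105 = (1/16)*105 = 105/16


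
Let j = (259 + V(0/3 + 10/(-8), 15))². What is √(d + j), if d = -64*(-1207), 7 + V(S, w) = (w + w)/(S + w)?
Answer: 4*√1072789/11 ≈ 376.64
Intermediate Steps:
V(S, w) = -7 + 2*w/(S + w) (V(S, w) = -7 + (w + w)/(S + w) = -7 + (2*w)/(S + w) = -7 + 2*w/(S + w))
d = 77248
j = 7817616/121 (j = (259 + (-7*(0/3 + 10/(-8)) - 5*15)/((0/3 + 10/(-8)) + 15))² = (259 + (-7*(0*(⅓) + 10*(-⅛)) - 75)/((0*(⅓) + 10*(-⅛)) + 15))² = (259 + (-7*(0 - 5/4) - 75)/((0 - 5/4) + 15))² = (259 + (-7*(-5/4) - 75)/(-5/4 + 15))² = (259 + (35/4 - 75)/(55/4))² = (259 + (4/55)*(-265/4))² = (259 - 53/11)² = (2796/11)² = 7817616/121 ≈ 64608.)
√(d + j) = √(77248 + 7817616/121) = √(17164624/121) = 4*√1072789/11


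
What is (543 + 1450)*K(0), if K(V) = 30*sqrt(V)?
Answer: 0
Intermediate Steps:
(543 + 1450)*K(0) = (543 + 1450)*(30*sqrt(0)) = 1993*(30*0) = 1993*0 = 0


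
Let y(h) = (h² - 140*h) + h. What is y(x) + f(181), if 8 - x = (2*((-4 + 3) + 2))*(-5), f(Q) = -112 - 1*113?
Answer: -2403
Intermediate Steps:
f(Q) = -225 (f(Q) = -112 - 113 = -225)
x = 18 (x = 8 - 2*((-4 + 3) + 2)*(-5) = 8 - 2*(-1 + 2)*(-5) = 8 - 2*1*(-5) = 8 - 2*(-5) = 8 - 1*(-10) = 8 + 10 = 18)
y(h) = h² - 139*h
y(x) + f(181) = 18*(-139 + 18) - 225 = 18*(-121) - 225 = -2178 - 225 = -2403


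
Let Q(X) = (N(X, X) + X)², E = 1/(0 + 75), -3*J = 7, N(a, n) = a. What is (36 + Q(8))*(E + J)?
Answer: -16936/25 ≈ -677.44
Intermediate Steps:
J = -7/3 (J = -⅓*7 = -7/3 ≈ -2.3333)
E = 1/75 ≈ 0.013333
Q(X) = 4*X² (Q(X) = (X + X)² = (2*X)² = 4*X²)
(36 + Q(8))*(E + J) = (36 + 4*8²)*(1/75 - 7/3) = (36 + 4*64)*(-58/25) = (36 + 256)*(-58/25) = 292*(-58/25) = -16936/25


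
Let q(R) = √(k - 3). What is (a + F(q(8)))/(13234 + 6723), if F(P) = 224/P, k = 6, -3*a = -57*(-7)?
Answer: -19/2851 + 32*√3/8553 ≈ -0.00018407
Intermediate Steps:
a = -133 (a = -(-19)*(-7) = -⅓*399 = -133)
q(R) = √3 (q(R) = √(6 - 3) = √3)
(a + F(q(8)))/(13234 + 6723) = (-133 + 224/(√3))/(13234 + 6723) = (-133 + 224*(√3/3))/19957 = (-133 + 224*√3/3)*(1/19957) = -19/2851 + 32*√3/8553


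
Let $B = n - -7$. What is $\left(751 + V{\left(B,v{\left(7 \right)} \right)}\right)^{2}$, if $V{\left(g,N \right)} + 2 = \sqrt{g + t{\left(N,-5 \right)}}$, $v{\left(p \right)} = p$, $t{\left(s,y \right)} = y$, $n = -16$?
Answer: $\left(749 + i \sqrt{14}\right)^{2} \approx 5.6099 \cdot 10^{5} + 5605.0 i$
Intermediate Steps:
$B = -9$ ($B = -16 - -7 = -16 + 7 = -9$)
$V{\left(g,N \right)} = -2 + \sqrt{-5 + g}$ ($V{\left(g,N \right)} = -2 + \sqrt{g - 5} = -2 + \sqrt{-5 + g}$)
$\left(751 + V{\left(B,v{\left(7 \right)} \right)}\right)^{2} = \left(751 - \left(2 - \sqrt{-5 - 9}\right)\right)^{2} = \left(751 - \left(2 - \sqrt{-14}\right)\right)^{2} = \left(751 - \left(2 - i \sqrt{14}\right)\right)^{2} = \left(749 + i \sqrt{14}\right)^{2}$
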